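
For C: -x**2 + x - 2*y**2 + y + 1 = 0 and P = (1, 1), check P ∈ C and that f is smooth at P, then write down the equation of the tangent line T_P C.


Tangent line at P: -x - 3*y + 4 = 0.

Step 1: f(1, 1) = 0, so P lies on C.
Step 2: partial derivatives
  f_x(x, y) = 1 - 2*x, f_y(x, y) = 1 - 4*y.
  f_x(P) = -1, f_y(P) = -3 (gradient nonzero, so P is smooth).
Step 3: tangent line at P: -1·(x − 1) + -3·(y − 1) = 0.
Expanding: -x - 3*y + 4 = 0.


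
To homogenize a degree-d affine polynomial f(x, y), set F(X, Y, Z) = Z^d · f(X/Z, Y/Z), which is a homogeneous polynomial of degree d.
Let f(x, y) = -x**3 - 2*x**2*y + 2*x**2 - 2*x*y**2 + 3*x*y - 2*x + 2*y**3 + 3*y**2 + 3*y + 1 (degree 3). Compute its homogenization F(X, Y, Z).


F(X, Y, Z) = -X**3 - 2*X**2*Y + 2*X**2*Z - 2*X*Y**2 + 3*X*Y*Z - 2*X*Z**2 + 2*Y**3 + 3*Y**2*Z + 3*Y*Z**2 + Z**3

deg(f) = 3.
Substitute x = X/Z, y = Y/Z into f, then multiply by Z^3.
  monomial -1·x^3·y^0 ↦ -1·X^3·Y^0·Z^0.
  monomial -2·x^2·y^1 ↦ -2·X^2·Y^1·Z^0.
  monomial 2·x^2·y^0 ↦ 2·X^2·Y^0·Z^1.
  monomial -2·x^1·y^2 ↦ -2·X^1·Y^2·Z^0.
  monomial 3·x^1·y^1 ↦ 3·X^1·Y^1·Z^1.
  monomial -2·x^1·y^0 ↦ -2·X^1·Y^0·Z^2.
  monomial 2·x^0·y^3 ↦ 2·X^0·Y^3·Z^0.
  monomial 3·x^0·y^2 ↦ 3·X^0·Y^2·Z^1.
  monomial 3·x^0·y^1 ↦ 3·X^0·Y^1·Z^2.
  monomial 1·x^0·y^0 ↦ 1·X^0·Y^0·Z^3.
Collecting: F(X, Y, Z) = -X**3 - 2*X**2*Y + 2*X**2*Z - 2*X*Y**2 + 3*X*Y*Z - 2*X*Z**2 + 2*Y**3 + 3*Y**2*Z + 3*Y*Z**2 + Z**3.


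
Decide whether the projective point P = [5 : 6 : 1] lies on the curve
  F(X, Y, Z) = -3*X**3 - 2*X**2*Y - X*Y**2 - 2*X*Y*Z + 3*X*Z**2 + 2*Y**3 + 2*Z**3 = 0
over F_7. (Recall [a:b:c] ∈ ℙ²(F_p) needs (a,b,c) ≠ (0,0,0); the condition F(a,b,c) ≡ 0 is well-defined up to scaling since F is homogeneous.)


F(5,6,1) ≡ 3 (mod 7); P is NOT on the curve.

Evaluate F(5, 6, 1) term-by-term (mod 7).
  -3*X**3 ↦ -3·125·1·1 = -375
  -2*X**2*Y ↦ -2·25·6·1 = -300
  -X*Y**2 ↦ -1·5·36·1 = -180
  -2*X*Y*Z ↦ -2·5·6·1 = -60
  3*X*Z**2 ↦ 3·5·1·1 = 15
  2*Y**3 ↦ 2·1·216·1 = 432
  2*Z**3 ↦ 2·1·1·1 = 2
Sum: F(5, 6, 1) = (-375) + (-300) + (-180) + (-60) + (15) + (432) + (2) = -466.
Reducing mod 7: -466 ≡ 3 (mod 7).
Since F(a, b, c) ≡ 3 ≠ 0 (mod 7), P does NOT lie on the curve.


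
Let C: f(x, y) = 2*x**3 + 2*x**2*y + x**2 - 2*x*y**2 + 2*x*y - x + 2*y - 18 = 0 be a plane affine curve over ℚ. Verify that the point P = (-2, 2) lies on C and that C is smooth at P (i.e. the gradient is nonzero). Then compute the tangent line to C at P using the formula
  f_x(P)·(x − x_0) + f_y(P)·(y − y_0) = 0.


Tangent line at P: -x + 22*y - 46 = 0.

Step 1: f(-2, 2) = 0, so P lies on C.
Step 2: partial derivatives
  f_x(x, y) = 6*x**2 + 4*x*y + 2*x - 2*y**2 + 2*y - 1, f_y(x, y) = 2*x**2 - 4*x*y + 2*x + 2.
  f_x(P) = -1, f_y(P) = 22 (gradient nonzero, so P is smooth).
Step 3: tangent line at P: -1·(x − -2) + 22·(y − 2) = 0.
Expanding: -x + 22*y - 46 = 0.


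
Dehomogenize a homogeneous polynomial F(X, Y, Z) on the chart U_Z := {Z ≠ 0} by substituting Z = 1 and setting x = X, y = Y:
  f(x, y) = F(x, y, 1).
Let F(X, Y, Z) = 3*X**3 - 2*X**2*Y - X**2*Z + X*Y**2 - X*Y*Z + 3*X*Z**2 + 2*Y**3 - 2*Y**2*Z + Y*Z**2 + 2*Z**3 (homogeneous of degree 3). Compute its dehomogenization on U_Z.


f(x, y) = 3*x**3 - 2*x**2*y - x**2 + x*y**2 - x*y + 3*x + 2*y**3 - 2*y**2 + y + 2

On U_Z we set Z = 1. Each monomial c·X^i·Y^j·Z^k in F becomes c·x^i·y^j·1^k = c·x^i·y^j.
Substituting Z = 1: F(X, Y, 1) = 3*x**3 - 2*x**2*y - x**2 + x*y**2 - x*y + 3*x + 2*y**3 - 2*y**2 + y + 2.
Note: deg(f) ≤ deg(F) = 3; strict inequality happens when F is divisible by Z (lost terms).


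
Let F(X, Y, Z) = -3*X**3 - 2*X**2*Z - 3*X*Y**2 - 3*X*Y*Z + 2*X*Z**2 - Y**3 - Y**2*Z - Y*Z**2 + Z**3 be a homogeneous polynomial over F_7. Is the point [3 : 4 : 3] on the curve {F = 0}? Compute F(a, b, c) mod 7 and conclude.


F(3,4,3) ≡ 1 (mod 7); P is NOT on the curve.

Evaluate F(3, 4, 3) term-by-term (mod 7).
  -3*X**3 ↦ -3·27·1·1 = -81
  -2*X**2*Z ↦ -2·9·1·3 = -54
  -3*X*Y**2 ↦ -3·3·16·1 = -144
  -3*X*Y*Z ↦ -3·3·4·3 = -108
  2*X*Z**2 ↦ 2·3·1·9 = 54
  -Y**3 ↦ -1·1·64·1 = -64
  -Y**2*Z ↦ -1·1·16·3 = -48
  -Y*Z**2 ↦ -1·1·4·9 = -36
  Z**3 ↦ 1·1·1·27 = 27
Sum: F(3, 4, 3) = (-81) + (-54) + (-144) + (-108) + (54) + (-64) + (-48) + (-36) + (27) = -454.
Reducing mod 7: -454 ≡ 1 (mod 7).
Since F(a, b, c) ≡ 1 ≠ 0 (mod 7), P does NOT lie on the curve.


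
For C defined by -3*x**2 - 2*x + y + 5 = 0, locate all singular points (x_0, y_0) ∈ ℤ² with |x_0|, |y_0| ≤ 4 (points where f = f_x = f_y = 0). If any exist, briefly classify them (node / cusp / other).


No singular points in the scanned grid; C is smooth there.

Compute partial derivatives:
  f_x = -6*x - 2.
  f_y = 1.
f_y = 1 is a nonzero constant, so f_y never vanishes: no point (x, y) can satisfy f = f_x = f_y = 0. In particular no (x, y) ∈ {−4, ..., 4}² is singular; the curve is smooth.


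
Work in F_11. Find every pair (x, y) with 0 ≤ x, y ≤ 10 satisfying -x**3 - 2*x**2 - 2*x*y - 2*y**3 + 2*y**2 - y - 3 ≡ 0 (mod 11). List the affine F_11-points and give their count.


Affine F_11-points: {(3, 1), (4, 0), (4, 4), (4, 8), (5, 9), (8, 1), (9, 1)}; count = 7.

For each of the 121 pairs (x, y) ∈ F_11², evaluate f(x, y) mod 11. Record the zeros.
  x = 0: [0↦8, 1↦7, 2↦9, 3↦2, 4↦7, 5↦1, 6↦5, 7↦7, 8↦6, 9↦1, 10↦2]  zeros at y ∈ ∅
  x = 1: [0↦5, 1↦2, 2↦2, 3↦4, 4↦7, 5↦10, 6↦1, 7↦1, 8↦9, 9↦2, 10↦1]  zeros at y ∈ ∅
  x = 2: [0↦3, 1↦9, 2↦7, 3↦7, 4↦8, 5↦9, 6↦9, 7↦7, 8↦2, 9↦4, 10↦1]  zeros at y ∈ ∅
  x = 3: [0↦7, 1↦0, 2↦7, 3↦5, 4↦4, 5↦3, 6↦1, 7↦8, 8↦1, 9↦1, 10↦7]  zeros at y ∈ {1}
  x = 4: [0↦0, 1↦2, 2↦7, 3↦3, 4↦0, 5↦8, 6↦4, 7↦9, 8↦0, 9↦9, 10↦2]  zeros at y ∈ {0, 4, 8}
  x = 5: [0↦9, 1↦9, 2↦1, 3↦6, 4↦1, 5↦7, 6↦1, 7↦4, 8↦4, 9↦0, 10↦2]  zeros at y ∈ {9}
  x = 6: [0↦6, 1↦4, 2↦5, 3↦8, 4↦1, 5↦5, 6↦8, 7↦9, 8↦7, 9↦1, 10↦1]  zeros at y ∈ ∅
  x = 7: [0↦7, 1↦3, 2↦2, 3↦3, 4↦5, 5↦7, 6↦8, 7↦7, 8↦3, 9↦6, 10↦4]  zeros at y ∈ ∅
  x = 8: [0↦6, 1↦0, 2↦8, 3↦7, 4↦7, 5↦7, 6↦6, 7↦3, 8↦8, 9↦9, 10↦5]  zeros at y ∈ {1}
  x = 9: [0↦8, 1↦0, 2↦6, 3↦3, 4↦1, 5↦10, 6↦7, 7↦2, 8↦5, 9↦4, 10↦9]  zeros at y ∈ {1}
  x = 10: [0↦7, 1↦8, 2↦1, 3↦7, 4↦3, 5↦10, 6↦5, 7↦9, 8↦10, 9↦7, 10↦10]  zeros at y ∈ ∅
Collecting zeros: affine points = {(3, 1), (4, 0), (4, 4), (4, 8), (5, 9), (8, 1), (9, 1)}.
Total count |C(F_11)_aff| = 7.


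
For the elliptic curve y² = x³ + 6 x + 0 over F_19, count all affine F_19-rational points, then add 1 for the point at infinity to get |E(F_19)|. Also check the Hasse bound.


Affine points = {(0, 0), (1, 8), (1, 11), (2, 1), (2, 18), (3, 8), (3, 11), (6, 9), (6, 10), (7, 9), (7, 10), (8, 3), (8, 16), (9, 2), (9, 17), (14, 4), (14, 15), (15, 8), (15, 11)}; affine count = 19; |E(F_19)| = 20.

Discriminant check: Δ ∝ 4a³ + 27b² = 4·6³ + 27·0² = 4·216 + 27·0 ≡ 9 (mod 19). Nonzero ⇒ E is nonsingular.
For each x ∈ F_19, compute rhs = x³ + 6·x + 0 mod 19, then count y ∈ F_19 with y² ≡ rhs.
  x = 0: rhs = 0, matching y values: 0 (1 points).
  x = 1: rhs = 7, matching y values: 8, 11 (2 points).
  x = 2: rhs = 1, matching y values: 1, 18 (2 points).
  x = 3: rhs = 7, matching y values: 8, 11 (2 points).
  x = 4: rhs = 12, matching y values: none (0 points).
  x = 5: rhs = 3, matching y values: none (0 points).
  x = 6: rhs = 5, matching y values: 9, 10 (2 points).
  x = 7: rhs = 5, matching y values: 9, 10 (2 points).
  x = 8: rhs = 9, matching y values: 3, 16 (2 points).
  x = 9: rhs = 4, matching y values: 2, 17 (2 points).
  x = 10: rhs = 15, matching y values: none (0 points).
  x = 11: rhs = 10, matching y values: none (0 points).
  x = 12: rhs = 14, matching y values: none (0 points).
  x = 13: rhs = 14, matching y values: none (0 points).
  x = 14: rhs = 16, matching y values: 4, 15 (2 points).
  x = 15: rhs = 7, matching y values: 8, 11 (2 points).
  x = 16: rhs = 12, matching y values: none (0 points).
  x = 17: rhs = 18, matching y values: none (0 points).
  x = 18: rhs = 12, matching y values: none (0 points).
Total affine count: 19.
Full point count |E(F_19)| = 19 + 1 = 20.
Hasse bound: |20 − (19+1)| = |0| = 0 ≤ 2√19 ≈ 8.7178 ✓.


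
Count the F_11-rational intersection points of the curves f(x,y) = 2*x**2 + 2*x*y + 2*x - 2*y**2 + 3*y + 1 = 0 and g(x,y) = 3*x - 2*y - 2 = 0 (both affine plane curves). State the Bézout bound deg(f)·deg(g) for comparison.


Common zeros: {(6, 8)}; count = 1; Bézout bound = 2.

deg(f) = 2, deg(g) = 1, so Bézout bound = 2.
Scan x ∈ F_11. For each x, list the y ∈ F_11 with f(x, y) ≡ 0 and those with g(x, y) ≡ 0 (mod 11); the common zeros in that column are the intersection.
  x = 0: f ≡ 0 at y ∈ ∅; g ≡ 0 at y ∈ {10}; common: ∅.
  x = 1: f ≡ 0 at y ∈ ∅; g ≡ 0 at y ∈ {6}; common: ∅.
  x = 2: f ≡ 0 at y ∈ ∅; g ≡ 0 at y ∈ {2}; common: ∅.
  x = 3: f ≡ 0 at y ∈ ∅; g ≡ 0 at y ∈ {9}; common: ∅.
  x = 4: f ≡ 0 at y ∈ {2, 9}; g ≡ 0 at y ∈ {5}; common: ∅.
  x = 5: f ≡ 0 at y ∈ ∅; g ≡ 0 at y ∈ {1}; common: ∅.
  x = 6: f ≡ 0 at y ∈ {5, 8}; g ≡ 0 at y ∈ {8}; common: {8}.
  x = 7: f ≡ 0 at y ∈ {6, 8}; g ≡ 0 at y ∈ {4}; common: ∅.
  x = 8: f ≡ 0 at y ∈ {6, 9}; g ≡ 0 at y ∈ {0}; common: ∅.
  x = 9: f ≡ 0 at y ∈ ∅; g ≡ 0 at y ∈ {7}; common: ∅.
  x = 10: f ≡ 0 at y ∈ {1, 5}; g ≡ 0 at y ∈ {3}; common: ∅.
Collecting: common zeros = {(6, 8)}, so the count is 1.
Comparison with the Bézout bound: 1 ≤ 2 = deg(f)·deg(g), as expected for curves with no common component (the affine F_11-count falls short of the bound because intersections may lie at infinity, over extension fields, or carry multiplicity).


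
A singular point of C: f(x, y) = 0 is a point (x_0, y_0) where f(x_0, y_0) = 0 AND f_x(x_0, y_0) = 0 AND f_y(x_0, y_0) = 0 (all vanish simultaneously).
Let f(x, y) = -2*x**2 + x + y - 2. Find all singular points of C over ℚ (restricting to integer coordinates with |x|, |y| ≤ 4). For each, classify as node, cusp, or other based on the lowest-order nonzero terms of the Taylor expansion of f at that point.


No singular points in the scanned grid; C is smooth there.

Compute partial derivatives:
  f_x = 1 - 4*x.
  f_y = 1.
f_y = 1 is a nonzero constant, so f_y never vanishes: no point (x, y) can satisfy f = f_x = f_y = 0. In particular no (x, y) ∈ {−4, ..., 4}² is singular; the curve is smooth.


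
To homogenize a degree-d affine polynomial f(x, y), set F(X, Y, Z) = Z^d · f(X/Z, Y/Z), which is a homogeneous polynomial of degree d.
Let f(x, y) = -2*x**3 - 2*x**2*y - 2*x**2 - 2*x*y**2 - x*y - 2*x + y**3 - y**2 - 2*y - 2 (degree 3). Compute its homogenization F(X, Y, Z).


F(X, Y, Z) = -2*X**3 - 2*X**2*Y - 2*X**2*Z - 2*X*Y**2 - X*Y*Z - 2*X*Z**2 + Y**3 - Y**2*Z - 2*Y*Z**2 - 2*Z**3

deg(f) = 3.
Substitute x = X/Z, y = Y/Z into f, then multiply by Z^3.
  monomial -2·x^3·y^0 ↦ -2·X^3·Y^0·Z^0.
  monomial -2·x^2·y^1 ↦ -2·X^2·Y^1·Z^0.
  monomial -2·x^2·y^0 ↦ -2·X^2·Y^0·Z^1.
  monomial -2·x^1·y^2 ↦ -2·X^1·Y^2·Z^0.
  monomial -1·x^1·y^1 ↦ -1·X^1·Y^1·Z^1.
  monomial -2·x^1·y^0 ↦ -2·X^1·Y^0·Z^2.
  monomial 1·x^0·y^3 ↦ 1·X^0·Y^3·Z^0.
  monomial -1·x^0·y^2 ↦ -1·X^0·Y^2·Z^1.
  monomial -2·x^0·y^1 ↦ -2·X^0·Y^1·Z^2.
  monomial -2·x^0·y^0 ↦ -2·X^0·Y^0·Z^3.
Collecting: F(X, Y, Z) = -2*X**3 - 2*X**2*Y - 2*X**2*Z - 2*X*Y**2 - X*Y*Z - 2*X*Z**2 + Y**3 - Y**2*Z - 2*Y*Z**2 - 2*Z**3.


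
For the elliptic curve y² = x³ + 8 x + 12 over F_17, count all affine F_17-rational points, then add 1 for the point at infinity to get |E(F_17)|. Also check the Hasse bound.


Affine points = {(1, 2), (1, 15), (2, 6), (2, 11), (6, 2), (6, 15), (10, 2), (10, 15), (12, 0), (13, 1), (13, 16)}; affine count = 11; |E(F_17)| = 12.

Discriminant check: Δ ∝ 4a³ + 27b² = 4·8³ + 27·12² = 4·512 + 27·144 ≡ 3 (mod 17). Nonzero ⇒ E is nonsingular.
For each x ∈ F_17, compute rhs = x³ + 8·x + 12 mod 17, then count y ∈ F_17 with y² ≡ rhs.
  x = 0: rhs = 12, matching y values: none (0 points).
  x = 1: rhs = 4, matching y values: 2, 15 (2 points).
  x = 2: rhs = 2, matching y values: 6, 11 (2 points).
  x = 3: rhs = 12, matching y values: none (0 points).
  x = 4: rhs = 6, matching y values: none (0 points).
  x = 5: rhs = 7, matching y values: none (0 points).
  x = 6: rhs = 4, matching y values: 2, 15 (2 points).
  x = 7: rhs = 3, matching y values: none (0 points).
  x = 8: rhs = 10, matching y values: none (0 points).
  x = 9: rhs = 14, matching y values: none (0 points).
  x = 10: rhs = 4, matching y values: 2, 15 (2 points).
  x = 11: rhs = 3, matching y values: none (0 points).
  x = 12: rhs = 0, matching y values: 0 (1 points).
  x = 13: rhs = 1, matching y values: 1, 16 (2 points).
  x = 14: rhs = 12, matching y values: none (0 points).
  x = 15: rhs = 5, matching y values: none (0 points).
  x = 16: rhs = 3, matching y values: none (0 points).
Total affine count: 11.
Full point count |E(F_17)| = 11 + 1 = 12.
Hasse bound: |12 − (17+1)| = |-6| = 6 ≤ 2√17 ≈ 8.2462 ✓.


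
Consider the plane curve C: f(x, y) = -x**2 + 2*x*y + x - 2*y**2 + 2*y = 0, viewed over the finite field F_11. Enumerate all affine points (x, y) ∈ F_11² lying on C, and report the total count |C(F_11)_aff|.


Affine F_11-points: {(0, 0), (0, 1), (1, 0), (1, 2), (2, 5), (2, 9), (3, 1), (3, 3), (4, 2), (4, 3), (6, 9), (9, 5)}; count = 12.

For each of the 121 pairs (x, y) ∈ F_11², evaluate f(x, y) mod 11. Record the zeros.
  x = 0: [0↦0, 1↦0, 2↦7, 3↦10, 4↦9, 5↦4, 6↦6, 7↦4, 8↦9, 9↦10, 10↦7]  zeros at y ∈ {0, 1}
  x = 1: [0↦0, 1↦2, 2↦0, 3↦5, 4↦6, 5↦3, 6↦7, 7↦7, 8↦3, 9↦6, 10↦5]  zeros at y ∈ {0, 2}
  x = 2: [0↦9, 1↦2, 2↦2, 3↦9, 4↦1, 5↦0, 6↦6, 7↦8, 8↦6, 9↦0, 10↦1]  zeros at y ∈ {5, 9}
  x = 3: [0↦5, 1↦0, 2↦2, 3↦0, 4↦5, 5↦6, 6↦3, 7↦7, 8↦7, 9↦3, 10↦6]  zeros at y ∈ {1, 3}
  x = 4: [0↦10, 1↦7, 2↦0, 3↦0, 4↦7, 5↦10, 6↦9, 7↦4, 8↦6, 9↦4, 10↦9]  zeros at y ∈ {2, 3}
  x = 5: [0↦2, 1↦1, 2↦7, 3↦9, 4↦7, 5↦1, 6↦2, 7↦10, 8↦3, 9↦3, 10↦10]  zeros at y ∈ ∅
  x = 6: [0↦3, 1↦4, 2↦1, 3↦5, 4↦5, 5↦1, 6↦4, 7↦3, 8↦9, 9↦0, 10↦9]  zeros at y ∈ {9}
  x = 7: [0↦2, 1↦5, 2↦4, 3↦10, 4↦1, 5↦10, 6↦4, 7↦5, 8↦2, 9↦6, 10↦6]  zeros at y ∈ ∅
  x = 8: [0↦10, 1↦4, 2↦5, 3↦2, 4↦6, 5↦6, 6↦2, 7↦5, 8↦4, 9↦10, 10↦1]  zeros at y ∈ ∅
  x = 9: [0↦5, 1↦1, 2↦4, 3↦3, 4↦9, 5↦0, 6↦9, 7↦3, 8↦4, 9↦1, 10↦5]  zeros at y ∈ {5}
  x = 10: [0↦9, 1↦7, 2↦1, 3↦2, 4↦10, 5↦3, 6↦3, 7↦10, 8↦2, 9↦1, 10↦7]  zeros at y ∈ ∅
Collecting zeros: affine points = {(0, 0), (0, 1), (1, 0), (1, 2), (2, 5), (2, 9), (3, 1), (3, 3), (4, 2), (4, 3), (6, 9), (9, 5)}.
Total count |C(F_11)_aff| = 12.


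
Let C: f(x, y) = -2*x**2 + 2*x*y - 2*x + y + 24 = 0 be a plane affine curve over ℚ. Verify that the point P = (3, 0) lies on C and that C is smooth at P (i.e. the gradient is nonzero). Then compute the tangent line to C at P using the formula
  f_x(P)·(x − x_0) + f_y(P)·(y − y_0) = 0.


Tangent line at P: -14*x + 7*y + 42 = 0.

Step 1: f(3, 0) = 0, so P lies on C.
Step 2: partial derivatives
  f_x(x, y) = -4*x + 2*y - 2, f_y(x, y) = 2*x + 1.
  f_x(P) = -14, f_y(P) = 7 (gradient nonzero, so P is smooth).
Step 3: tangent line at P: -14·(x − 3) + 7·(y − 0) = 0.
Expanding: -14*x + 7*y + 42 = 0.


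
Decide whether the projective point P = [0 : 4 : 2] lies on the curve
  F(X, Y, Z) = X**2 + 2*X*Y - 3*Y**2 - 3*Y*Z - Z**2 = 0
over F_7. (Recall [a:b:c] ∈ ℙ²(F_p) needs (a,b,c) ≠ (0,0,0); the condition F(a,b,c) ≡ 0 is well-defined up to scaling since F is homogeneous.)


F(0,4,2) ≡ 1 (mod 7); P is NOT on the curve.

Evaluate F(0, 4, 2) term-by-term (mod 7).
  X**2 ↦ 1·0·1·1 = 0
  2*X*Y ↦ 2·0·4·1 = 0
  -3*Y**2 ↦ -3·1·16·1 = -48
  -3*Y*Z ↦ -3·1·4·2 = -24
  -Z**2 ↦ -1·1·1·4 = -4
Sum: F(0, 4, 2) = (0) + (0) + (-48) + (-24) + (-4) = -76.
Reducing mod 7: -76 ≡ 1 (mod 7).
Since F(a, b, c) ≡ 1 ≠ 0 (mod 7), P does NOT lie on the curve.


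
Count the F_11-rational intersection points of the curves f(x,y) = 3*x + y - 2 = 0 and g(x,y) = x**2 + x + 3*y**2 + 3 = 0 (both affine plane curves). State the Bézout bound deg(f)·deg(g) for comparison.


Common zeros: ∅; count = 0; Bézout bound = 2.

deg(f) = 1, deg(g) = 2, so Bézout bound = 2.
Scan x ∈ F_11. For each x, list the y ∈ F_11 with f(x, y) ≡ 0 and those with g(x, y) ≡ 0 (mod 11); the common zeros in that column are the intersection.
  x = 0: f ≡ 0 at y ∈ {2}; g ≡ 0 at y ∈ ∅; common: ∅.
  x = 1: f ≡ 0 at y ∈ {10}; g ≡ 0 at y ∈ ∅; common: ∅.
  x = 2: f ≡ 0 at y ∈ {7}; g ≡ 0 at y ∈ ∅; common: ∅.
  x = 3: f ≡ 0 at y ∈ {4}; g ≡ 0 at y ∈ ∅; common: ∅.
  x = 4: f ≡ 0 at y ∈ {1}; g ≡ 0 at y ∈ ∅; common: ∅.
  x = 5: f ≡ 0 at y ∈ {9}; g ≡ 0 at y ∈ {0}; common: ∅.
  x = 6: f ≡ 0 at y ∈ {6}; g ≡ 0 at y ∈ ∅; common: ∅.
  x = 7: f ≡ 0 at y ∈ {3}; g ≡ 0 at y ∈ ∅; common: ∅.
  x = 8: f ≡ 0 at y ∈ {0}; g ≡ 0 at y ∈ ∅; common: ∅.
  x = 9: f ≡ 0 at y ∈ {8}; g ≡ 0 at y ∈ ∅; common: ∅.
  x = 10: f ≡ 0 at y ∈ {5}; g ≡ 0 at y ∈ ∅; common: ∅.
Collecting: common zeros = ∅, so the count is 0.
Comparison with the Bézout bound: 0 ≤ 2 = deg(f)·deg(g), as expected for curves with no common component (the affine F_11-count falls short of the bound because intersections may lie at infinity, over extension fields, or carry multiplicity).


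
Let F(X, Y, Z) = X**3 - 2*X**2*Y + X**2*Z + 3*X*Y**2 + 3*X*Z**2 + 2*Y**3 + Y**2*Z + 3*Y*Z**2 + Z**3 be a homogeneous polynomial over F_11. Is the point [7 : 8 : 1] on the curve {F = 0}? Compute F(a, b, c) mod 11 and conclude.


F(7,8,1) ≡ 7 (mod 11); P is NOT on the curve.

Evaluate F(7, 8, 1) term-by-term (mod 11).
  X**3 ↦ 1·343·1·1 = 343
  -2*X**2*Y ↦ -2·49·8·1 = -784
  X**2*Z ↦ 1·49·1·1 = 49
  3*X*Y**2 ↦ 3·7·64·1 = 1344
  3*X*Z**2 ↦ 3·7·1·1 = 21
  2*Y**3 ↦ 2·1·512·1 = 1024
  Y**2*Z ↦ 1·1·64·1 = 64
  3*Y*Z**2 ↦ 3·1·8·1 = 24
  Z**3 ↦ 1·1·1·1 = 1
Sum: F(7, 8, 1) = (343) + (-784) + (49) + (1344) + (21) + (1024) + (64) + (24) + (1) = 2086.
Reducing mod 11: 2086 ≡ 7 (mod 11).
Since F(a, b, c) ≡ 7 ≠ 0 (mod 11), P does NOT lie on the curve.


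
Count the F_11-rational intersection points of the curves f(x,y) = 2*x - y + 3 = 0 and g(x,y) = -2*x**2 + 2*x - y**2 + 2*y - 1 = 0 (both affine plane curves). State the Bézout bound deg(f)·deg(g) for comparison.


Common zeros: ∅; count = 0; Bézout bound = 2.

deg(f) = 1, deg(g) = 2, so Bézout bound = 2.
Scan x ∈ F_11. For each x, list the y ∈ F_11 with f(x, y) ≡ 0 and those with g(x, y) ≡ 0 (mod 11); the common zeros in that column are the intersection.
  x = 0: f ≡ 0 at y ∈ {3}; g ≡ 0 at y ∈ {1}; common: ∅.
  x = 1: f ≡ 0 at y ∈ {5}; g ≡ 0 at y ∈ {1}; common: ∅.
  x = 2: f ≡ 0 at y ∈ {7}; g ≡ 0 at y ∈ ∅; common: ∅.
  x = 3: f ≡ 0 at y ∈ {9}; g ≡ 0 at y ∈ ∅; common: ∅.
  x = 4: f ≡ 0 at y ∈ {0}; g ≡ 0 at y ∈ {4, 9}; common: ∅.
  x = 5: f ≡ 0 at y ∈ {2}; g ≡ 0 at y ∈ {3, 10}; common: ∅.
  x = 6: f ≡ 0 at y ∈ {4}; g ≡ 0 at y ∈ ∅; common: ∅.
  x = 7: f ≡ 0 at y ∈ {6}; g ≡ 0 at y ∈ {3, 10}; common: ∅.
  x = 8: f ≡ 0 at y ∈ {8}; g ≡ 0 at y ∈ {4, 9}; common: ∅.
  x = 9: f ≡ 0 at y ∈ {10}; g ≡ 0 at y ∈ ∅; common: ∅.
  x = 10: f ≡ 0 at y ∈ {1}; g ≡ 0 at y ∈ ∅; common: ∅.
Collecting: common zeros = ∅, so the count is 0.
Comparison with the Bézout bound: 0 ≤ 2 = deg(f)·deg(g), as expected for curves with no common component (the affine F_11-count falls short of the bound because intersections may lie at infinity, over extension fields, or carry multiplicity).


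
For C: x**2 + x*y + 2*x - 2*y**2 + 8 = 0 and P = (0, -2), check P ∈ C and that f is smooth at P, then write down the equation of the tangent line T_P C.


Tangent line at P: 8*y + 16 = 0.

Step 1: f(0, -2) = 0, so P lies on C.
Step 2: partial derivatives
  f_x(x, y) = 2*x + y + 2, f_y(x, y) = x - 4*y.
  f_x(P) = 0, f_y(P) = 8 (gradient nonzero, so P is smooth).
Step 3: tangent line at P: 0·(x − 0) + 8·(y − -2) = 0.
Expanding: 8*y + 16 = 0.


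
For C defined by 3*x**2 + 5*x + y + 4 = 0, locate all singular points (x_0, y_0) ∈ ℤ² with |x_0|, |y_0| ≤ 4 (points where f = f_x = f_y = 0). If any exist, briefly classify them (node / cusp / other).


No singular points in the scanned grid; C is smooth there.

Compute partial derivatives:
  f_x = 6*x + 5.
  f_y = 1.
f_y = 1 is a nonzero constant, so f_y never vanishes: no point (x, y) can satisfy f = f_x = f_y = 0. In particular no (x, y) ∈ {−4, ..., 4}² is singular; the curve is smooth.


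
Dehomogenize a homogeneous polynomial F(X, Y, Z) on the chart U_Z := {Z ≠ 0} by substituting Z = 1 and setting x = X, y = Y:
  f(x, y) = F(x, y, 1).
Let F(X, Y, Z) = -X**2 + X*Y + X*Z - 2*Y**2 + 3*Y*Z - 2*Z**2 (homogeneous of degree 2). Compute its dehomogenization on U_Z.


f(x, y) = -x**2 + x*y + x - 2*y**2 + 3*y - 2

On U_Z we set Z = 1. Each monomial c·X^i·Y^j·Z^k in F becomes c·x^i·y^j·1^k = c·x^i·y^j.
Substituting Z = 1: F(X, Y, 1) = -x**2 + x*y + x - 2*y**2 + 3*y - 2.
Note: deg(f) ≤ deg(F) = 2; strict inequality happens when F is divisible by Z (lost terms).


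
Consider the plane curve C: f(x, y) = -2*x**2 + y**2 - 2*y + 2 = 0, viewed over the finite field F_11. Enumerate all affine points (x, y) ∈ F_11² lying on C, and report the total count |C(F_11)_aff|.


Affine F_11-points: {(1, 0), (1, 2), (4, 4), (4, 9), (5, 5), (5, 8), (6, 5), (6, 8), (7, 4), (7, 9), (10, 0), (10, 2)}; count = 12.

For each of the 121 pairs (x, y) ∈ F_11², evaluate f(x, y) mod 11. Record the zeros.
  x = 0: [0↦2, 1↦1, 2↦2, 3↦5, 4↦10, 5↦6, 6↦4, 7↦4, 8↦6, 9↦10, 10↦5]  zeros at y ∈ ∅
  x = 1: [0↦0, 1↦10, 2↦0, 3↦3, 4↦8, 5↦4, 6↦2, 7↦2, 8↦4, 9↦8, 10↦3]  zeros at y ∈ {0, 2}
  x = 2: [0↦5, 1↦4, 2↦5, 3↦8, 4↦2, 5↦9, 6↦7, 7↦7, 8↦9, 9↦2, 10↦8]  zeros at y ∈ ∅
  x = 3: [0↦6, 1↦5, 2↦6, 3↦9, 4↦3, 5↦10, 6↦8, 7↦8, 8↦10, 9↦3, 10↦9]  zeros at y ∈ ∅
  x = 4: [0↦3, 1↦2, 2↦3, 3↦6, 4↦0, 5↦7, 6↦5, 7↦5, 8↦7, 9↦0, 10↦6]  zeros at y ∈ {4, 9}
  x = 5: [0↦7, 1↦6, 2↦7, 3↦10, 4↦4, 5↦0, 6↦9, 7↦9, 8↦0, 9↦4, 10↦10]  zeros at y ∈ {5, 8}
  x = 6: [0↦7, 1↦6, 2↦7, 3↦10, 4↦4, 5↦0, 6↦9, 7↦9, 8↦0, 9↦4, 10↦10]  zeros at y ∈ {5, 8}
  x = 7: [0↦3, 1↦2, 2↦3, 3↦6, 4↦0, 5↦7, 6↦5, 7↦5, 8↦7, 9↦0, 10↦6]  zeros at y ∈ {4, 9}
  x = 8: [0↦6, 1↦5, 2↦6, 3↦9, 4↦3, 5↦10, 6↦8, 7↦8, 8↦10, 9↦3, 10↦9]  zeros at y ∈ ∅
  x = 9: [0↦5, 1↦4, 2↦5, 3↦8, 4↦2, 5↦9, 6↦7, 7↦7, 8↦9, 9↦2, 10↦8]  zeros at y ∈ ∅
  x = 10: [0↦0, 1↦10, 2↦0, 3↦3, 4↦8, 5↦4, 6↦2, 7↦2, 8↦4, 9↦8, 10↦3]  zeros at y ∈ {0, 2}
Collecting zeros: affine points = {(1, 0), (1, 2), (4, 4), (4, 9), (5, 5), (5, 8), (6, 5), (6, 8), (7, 4), (7, 9), (10, 0), (10, 2)}.
Total count |C(F_11)_aff| = 12.


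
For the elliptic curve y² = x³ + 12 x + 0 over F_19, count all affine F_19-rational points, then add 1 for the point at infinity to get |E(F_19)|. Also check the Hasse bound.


Affine points = {(0, 0), (3, 5), (3, 14), (4, 6), (4, 13), (7, 3), (7, 16), (8, 0), (9, 1), (9, 18), (11, 0), (13, 4), (13, 15), (14, 9), (14, 10), (17, 5), (17, 14), (18, 5), (18, 14)}; affine count = 19; |E(F_19)| = 20.

Discriminant check: Δ ∝ 4a³ + 27b² = 4·12³ + 27·0² = 4·1728 + 27·0 ≡ 15 (mod 19). Nonzero ⇒ E is nonsingular.
For each x ∈ F_19, compute rhs = x³ + 12·x + 0 mod 19, then count y ∈ F_19 with y² ≡ rhs.
  x = 0: rhs = 0, matching y values: 0 (1 points).
  x = 1: rhs = 13, matching y values: none (0 points).
  x = 2: rhs = 13, matching y values: none (0 points).
  x = 3: rhs = 6, matching y values: 5, 14 (2 points).
  x = 4: rhs = 17, matching y values: 6, 13 (2 points).
  x = 5: rhs = 14, matching y values: none (0 points).
  x = 6: rhs = 3, matching y values: none (0 points).
  x = 7: rhs = 9, matching y values: 3, 16 (2 points).
  x = 8: rhs = 0, matching y values: 0 (1 points).
  x = 9: rhs = 1, matching y values: 1, 18 (2 points).
  x = 10: rhs = 18, matching y values: none (0 points).
  x = 11: rhs = 0, matching y values: 0 (1 points).
  x = 12: rhs = 10, matching y values: none (0 points).
  x = 13: rhs = 16, matching y values: 4, 15 (2 points).
  x = 14: rhs = 5, matching y values: 9, 10 (2 points).
  x = 15: rhs = 2, matching y values: none (0 points).
  x = 16: rhs = 13, matching y values: none (0 points).
  x = 17: rhs = 6, matching y values: 5, 14 (2 points).
  x = 18: rhs = 6, matching y values: 5, 14 (2 points).
Total affine count: 19.
Full point count |E(F_19)| = 19 + 1 = 20.
Hasse bound: |20 − (19+1)| = |0| = 0 ≤ 2√19 ≈ 8.7178 ✓.


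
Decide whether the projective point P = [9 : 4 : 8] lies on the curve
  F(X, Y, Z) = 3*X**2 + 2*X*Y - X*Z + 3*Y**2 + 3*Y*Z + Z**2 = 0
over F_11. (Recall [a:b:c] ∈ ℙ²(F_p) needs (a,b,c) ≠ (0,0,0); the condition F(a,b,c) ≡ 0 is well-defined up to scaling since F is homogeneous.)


F(9,4,8) ≡ 0 (mod 11); P is on the curve.

Evaluate F(9, 4, 8) term-by-term (mod 11).
  3*X**2 ↦ 3·81·1·1 = 243
  2*X*Y ↦ 2·9·4·1 = 72
  -X*Z ↦ -1·9·1·8 = -72
  3*Y**2 ↦ 3·1·16·1 = 48
  3*Y*Z ↦ 3·1·4·8 = 96
  Z**2 ↦ 1·1·1·64 = 64
Sum: F(9, 4, 8) = (243) + (72) + (-72) + (48) + (96) + (64) = 451.
Reducing mod 11: 451 ≡ 0 (mod 11).
Since F(a, b, c) ≡ 0 (mod 11), P lies on the curve.


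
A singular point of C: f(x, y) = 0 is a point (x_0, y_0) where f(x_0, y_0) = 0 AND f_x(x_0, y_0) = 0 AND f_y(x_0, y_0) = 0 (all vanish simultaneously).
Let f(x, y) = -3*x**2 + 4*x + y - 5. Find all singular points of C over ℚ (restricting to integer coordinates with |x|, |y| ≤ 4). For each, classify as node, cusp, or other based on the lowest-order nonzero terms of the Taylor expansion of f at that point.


No singular points in the scanned grid; C is smooth there.

Compute partial derivatives:
  f_x = 4 - 6*x.
  f_y = 1.
f_y = 1 is a nonzero constant, so f_y never vanishes: no point (x, y) can satisfy f = f_x = f_y = 0. In particular no (x, y) ∈ {−4, ..., 4}² is singular; the curve is smooth.


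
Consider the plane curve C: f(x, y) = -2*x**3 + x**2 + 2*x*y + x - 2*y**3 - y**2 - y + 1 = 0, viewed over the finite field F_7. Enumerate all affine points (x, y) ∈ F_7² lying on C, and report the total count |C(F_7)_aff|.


Affine F_7-points: {(0, 2), (0, 4), (2, 3), (6, 5), (6, 6)}; count = 5.

For each of the 49 pairs (x, y) ∈ F_7², evaluate f(x, y) mod 7. Record the zeros.
  x = 0: [0↦1, 1↦4, 2↦0, 3↦5, 4↦0, 5↦1, 6↦3]  zeros at y ∈ {2, 4}
  x = 1: [0↦1, 1↦6, 2↦4, 3↦4, 4↦1, 5↦4, 6↦1]  zeros at y ∈ ∅
  x = 2: [0↦5, 1↦5, 2↦5, 3↦0, 4↦6, 5↦4, 6↦3]  zeros at y ∈ {3}
  x = 3: [0↦1, 1↦3, 2↦5, 3↦2, 4↦3, 5↦3, 6↦4]  zeros at y ∈ ∅
  x = 4: [0↦5, 1↦2, 2↦6, 3↦5, 4↦1, 5↦3, 6↦6]  zeros at y ∈ ∅
  x = 5: [0↦5, 1↦4, 2↦3, 3↦4, 4↦2, 5↦6, 6↦4]  zeros at y ∈ ∅
  x = 6: [0↦3, 1↦4, 2↦5, 3↦1, 4↦1, 5↦0, 6↦0]  zeros at y ∈ {5, 6}
Collecting zeros: affine points = {(0, 2), (0, 4), (2, 3), (6, 5), (6, 6)}.
Total count |C(F_7)_aff| = 5.


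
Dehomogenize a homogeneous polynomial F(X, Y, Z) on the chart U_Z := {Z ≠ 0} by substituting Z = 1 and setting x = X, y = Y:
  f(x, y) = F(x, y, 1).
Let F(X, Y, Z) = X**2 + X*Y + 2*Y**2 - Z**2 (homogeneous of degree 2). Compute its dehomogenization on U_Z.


f(x, y) = x**2 + x*y + 2*y**2 - 1

On U_Z we set Z = 1. Each monomial c·X^i·Y^j·Z^k in F becomes c·x^i·y^j·1^k = c·x^i·y^j.
Substituting Z = 1: F(X, Y, 1) = x**2 + x*y + 2*y**2 - 1.
Note: deg(f) ≤ deg(F) = 2; strict inequality happens when F is divisible by Z (lost terms).


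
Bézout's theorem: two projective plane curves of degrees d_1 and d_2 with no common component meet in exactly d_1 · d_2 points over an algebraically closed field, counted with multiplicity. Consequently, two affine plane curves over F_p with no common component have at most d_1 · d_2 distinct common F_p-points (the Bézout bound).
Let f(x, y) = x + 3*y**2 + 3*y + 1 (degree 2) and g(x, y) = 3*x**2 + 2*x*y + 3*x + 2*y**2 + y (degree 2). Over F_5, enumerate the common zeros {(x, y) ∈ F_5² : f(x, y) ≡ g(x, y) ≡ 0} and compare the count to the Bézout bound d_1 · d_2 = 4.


Common zeros: {(1, 2), (3, 1), (3, 3), (4, 0)}; count = 4; Bézout bound = 4.

deg(f) = 2, deg(g) = 2, so Bézout bound = 4.
Scan x ∈ F_5. For each x, list the y ∈ F_5 with f(x, y) ≡ 0 and those with g(x, y) ≡ 0 (mod 5); the common zeros in that column are the intersection.
  x = 0: f ≡ 0 at y ∈ ∅; g ≡ 0 at y ∈ {0, 2}; common: ∅.
  x = 1: f ≡ 0 at y ∈ {2}; g ≡ 0 at y ∈ {2, 4}; common: {2}.
  x = 2: f ≡ 0 at y ∈ ∅; g ≡ 0 at y ∈ {1, 4}; common: ∅.
  x = 3: f ≡ 0 at y ∈ {1, 3}; g ≡ 0 at y ∈ {1, 3}; common: {1, 3}.
  x = 4: f ≡ 0 at y ∈ {0, 4}; g ≡ 0 at y ∈ {0, 3}; common: {0}.
Collecting: common zeros = {(1, 2), (3, 1), (3, 3), (4, 0)}, so the count is 4.
Comparison with the Bézout bound: 4 ≤ 4 = deg(f)·deg(g), as expected for curves with no common component (the bound is attained).


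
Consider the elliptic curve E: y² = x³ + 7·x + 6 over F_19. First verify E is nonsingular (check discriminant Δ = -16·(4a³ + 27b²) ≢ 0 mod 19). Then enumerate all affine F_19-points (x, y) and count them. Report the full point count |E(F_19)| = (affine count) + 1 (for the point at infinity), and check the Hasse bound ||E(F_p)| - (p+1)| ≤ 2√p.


Affine points = {(0, 5), (0, 14), (2, 3), (2, 16), (3, 4), (3, 15), (6, 6), (6, 13), (8, 2), (8, 17), (9, 0), (14, 6), (14, 13), (15, 3), (15, 16), (18, 6), (18, 13)}; affine count = 17; |E(F_19)| = 18.

Discriminant check: Δ ∝ 4a³ + 27b² = 4·7³ + 27·6² = 4·343 + 27·36 ≡ 7 (mod 19). Nonzero ⇒ E is nonsingular.
For each x ∈ F_19, compute rhs = x³ + 7·x + 6 mod 19, then count y ∈ F_19 with y² ≡ rhs.
  x = 0: rhs = 6, matching y values: 5, 14 (2 points).
  x = 1: rhs = 14, matching y values: none (0 points).
  x = 2: rhs = 9, matching y values: 3, 16 (2 points).
  x = 3: rhs = 16, matching y values: 4, 15 (2 points).
  x = 4: rhs = 3, matching y values: none (0 points).
  x = 5: rhs = 14, matching y values: none (0 points).
  x = 6: rhs = 17, matching y values: 6, 13 (2 points).
  x = 7: rhs = 18, matching y values: none (0 points).
  x = 8: rhs = 4, matching y values: 2, 17 (2 points).
  x = 9: rhs = 0, matching y values: 0 (1 points).
  x = 10: rhs = 12, matching y values: none (0 points).
  x = 11: rhs = 8, matching y values: none (0 points).
  x = 12: rhs = 13, matching y values: none (0 points).
  x = 13: rhs = 14, matching y values: none (0 points).
  x = 14: rhs = 17, matching y values: 6, 13 (2 points).
  x = 15: rhs = 9, matching y values: 3, 16 (2 points).
  x = 16: rhs = 15, matching y values: none (0 points).
  x = 17: rhs = 3, matching y values: none (0 points).
  x = 18: rhs = 17, matching y values: 6, 13 (2 points).
Total affine count: 17.
Full point count |E(F_19)| = 17 + 1 = 18.
Hasse bound: |18 − (19+1)| = |-2| = 2 ≤ 2√19 ≈ 8.7178 ✓.


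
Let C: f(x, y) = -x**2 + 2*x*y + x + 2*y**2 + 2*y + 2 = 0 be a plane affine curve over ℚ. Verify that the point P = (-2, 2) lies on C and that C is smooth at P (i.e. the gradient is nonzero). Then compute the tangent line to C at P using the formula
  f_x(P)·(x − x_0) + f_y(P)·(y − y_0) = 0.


Tangent line at P: 9*x + 6*y + 6 = 0.

Step 1: f(-2, 2) = 0, so P lies on C.
Step 2: partial derivatives
  f_x(x, y) = -2*x + 2*y + 1, f_y(x, y) = 2*x + 4*y + 2.
  f_x(P) = 9, f_y(P) = 6 (gradient nonzero, so P is smooth).
Step 3: tangent line at P: 9·(x − -2) + 6·(y − 2) = 0.
Expanding: 9*x + 6*y + 6 = 0.


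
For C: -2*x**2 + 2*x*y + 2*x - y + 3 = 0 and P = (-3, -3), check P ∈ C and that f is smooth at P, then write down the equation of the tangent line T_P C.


Tangent line at P: 8*x - 7*y + 3 = 0.

Step 1: f(-3, -3) = 0, so P lies on C.
Step 2: partial derivatives
  f_x(x, y) = -4*x + 2*y + 2, f_y(x, y) = 2*x - 1.
  f_x(P) = 8, f_y(P) = -7 (gradient nonzero, so P is smooth).
Step 3: tangent line at P: 8·(x − -3) + -7·(y − -3) = 0.
Expanding: 8*x - 7*y + 3 = 0.


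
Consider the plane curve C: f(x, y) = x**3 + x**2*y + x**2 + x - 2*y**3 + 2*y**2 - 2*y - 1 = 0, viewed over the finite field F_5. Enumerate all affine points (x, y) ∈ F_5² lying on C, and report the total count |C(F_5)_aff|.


Affine F_5-points: {(0, 4), (2, 1), (2, 4), (3, 1), (3, 4)}; count = 5.

For each of the 25 pairs (x, y) ∈ F_5², evaluate f(x, y) mod 5. Record the zeros.
  x = 0: [0↦4, 1↦2, 2↦2, 3↦2, 4↦0]  zeros at y ∈ {4}
  x = 1: [0↦2, 1↦1, 2↦2, 3↦3, 4↦2]  zeros at y ∈ ∅
  x = 2: [0↦3, 1↦0, 2↦4, 3↦3, 4↦0]  zeros at y ∈ {1, 4}
  x = 3: [0↦3, 1↦0, 2↦4, 3↦3, 4↦0]  zeros at y ∈ {1, 4}
  x = 4: [0↦3, 1↦2, 2↦3, 3↦4, 4↦3]  zeros at y ∈ ∅
Collecting zeros: affine points = {(0, 4), (2, 1), (2, 4), (3, 1), (3, 4)}.
Total count |C(F_5)_aff| = 5.


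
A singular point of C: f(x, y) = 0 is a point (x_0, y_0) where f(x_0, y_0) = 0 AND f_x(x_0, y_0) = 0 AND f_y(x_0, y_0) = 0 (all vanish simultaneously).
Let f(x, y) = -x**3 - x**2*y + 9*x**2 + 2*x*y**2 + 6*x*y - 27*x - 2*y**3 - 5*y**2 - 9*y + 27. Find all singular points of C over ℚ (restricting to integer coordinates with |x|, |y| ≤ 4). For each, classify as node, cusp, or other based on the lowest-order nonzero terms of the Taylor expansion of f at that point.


Singular points: {(3, 0)}; classification: cusp.

Compute partial derivatives:
  f_x = -3*x**2 - 2*x*y + 18*x + 2*y**2 + 6*y - 27.
  f_y = -x**2 + 4*x*y + 6*x - 6*y**2 - 10*y - 9.
Scan x_0 ∈ {−4, ..., 4}. For each x_0, f_y(x_0, y) is a polynomial in y; find its integer roots y ∈ {−4, ..., 4}, then test f_x and f at those candidates.
  x = -4: f_y(-4, y) = -6*y**2 - 26*y - 49; no integer root y with |y| ≤ 4.
  x = -3: f_y(-3, y) = -6*y**2 - 22*y - 36; no integer root y with |y| ≤ 4.
  x = -2: f_y(-2, y) = -6*y**2 - 18*y - 25; no integer root y with |y| ≤ 4.
  x = -1: f_y(-1, y) = -6*y**2 - 14*y - 16; no integer root y with |y| ≤ 4.
  x = 0: f_y(0, y) = -6*y**2 - 10*y - 9; no integer root y with |y| ≤ 4.
  x = 1: f_y(1, y) = -6*y**2 - 6*y - 4; no integer root y with |y| ≤ 4.
  x = 2: f_y(2, y) = -6*y**2 - 2*y - 1; no integer root y with |y| ≤ 4.
  x = 3: f_y(3, y) = -6*y**2 + 2*y; vanishes at y ∈ {0}. (3, 0): f_x = 0, f = 0 — SINGULAR.
  x = 4: f_y(4, y) = -6*y**2 + 6*y - 1; no integer root y with |y| ≤ 4.
Only singular point on the grid: (3, 0).
Classify: substitute x = 3 + u, y = 0 + v and expand: f = -u**3 - u**2*v + 2*u*v**2 - 2*v**3 + v**2.
No constant or linear terms (consistent with a singular point). Quadratic part: v**2. Cubic part: -u**3 - u**2*v + 2*u*v**2 - 2*v**3.
The quadratic part v**2 is a perfect square, so there is a single (double) tangent line v = 0, i.e. y = 0. Restricting the cubic part to that line (v = 0) leaves -u**3 ≠ 0, so f is not divisible by v and the branch is v² ≈ u**3 to lowest order — this is a cusp.
Classification: cusp.


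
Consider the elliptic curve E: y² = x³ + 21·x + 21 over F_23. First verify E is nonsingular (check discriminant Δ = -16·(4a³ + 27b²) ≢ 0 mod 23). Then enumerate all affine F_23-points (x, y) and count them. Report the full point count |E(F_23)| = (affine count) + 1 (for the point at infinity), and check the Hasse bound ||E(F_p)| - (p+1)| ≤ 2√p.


Affine points = {(2, 5), (2, 18), (4, 10), (4, 13), (6, 8), (6, 15), (10, 9), (10, 14), (12, 0), (14, 0), (15, 10), (15, 13), (17, 1), (17, 22), (20, 0)}; affine count = 15; |E(F_23)| = 16.

Discriminant check: Δ ∝ 4a³ + 27b² = 4·21³ + 27·21² = 4·9261 + 27·441 ≡ 7 (mod 23). Nonzero ⇒ E is nonsingular.
For each x ∈ F_23, compute rhs = x³ + 21·x + 21 mod 23, then count y ∈ F_23 with y² ≡ rhs.
  x = 0: rhs = 21, matching y values: none (0 points).
  x = 1: rhs = 20, matching y values: none (0 points).
  x = 2: rhs = 2, matching y values: 5, 18 (2 points).
  x = 3: rhs = 19, matching y values: none (0 points).
  x = 4: rhs = 8, matching y values: 10, 13 (2 points).
  x = 5: rhs = 21, matching y values: none (0 points).
  x = 6: rhs = 18, matching y values: 8, 15 (2 points).
  x = 7: rhs = 5, matching y values: none (0 points).
  x = 8: rhs = 11, matching y values: none (0 points).
  x = 9: rhs = 19, matching y values: none (0 points).
  x = 10: rhs = 12, matching y values: 9, 14 (2 points).
  x = 11: rhs = 19, matching y values: none (0 points).
  x = 12: rhs = 0, matching y values: 0 (1 points).
  x = 13: rhs = 7, matching y values: none (0 points).
  x = 14: rhs = 0, matching y values: 0 (1 points).
  x = 15: rhs = 8, matching y values: 10, 13 (2 points).
  x = 16: rhs = 14, matching y values: none (0 points).
  x = 17: rhs = 1, matching y values: 1, 22 (2 points).
  x = 18: rhs = 21, matching y values: none (0 points).
  x = 19: rhs = 11, matching y values: none (0 points).
  x = 20: rhs = 0, matching y values: 0 (1 points).
  x = 21: rhs = 17, matching y values: none (0 points).
  x = 22: rhs = 22, matching y values: none (0 points).
Total affine count: 15.
Full point count |E(F_23)| = 15 + 1 = 16.
Hasse bound: |16 − (23+1)| = |-8| = 8 ≤ 2√23 ≈ 9.5917 ✓.


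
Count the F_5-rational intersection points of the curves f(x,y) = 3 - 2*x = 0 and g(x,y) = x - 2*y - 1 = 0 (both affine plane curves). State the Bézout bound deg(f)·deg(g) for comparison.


Common zeros: {(4, 4)}; count = 1; Bézout bound = 1.

deg(f) = 1, deg(g) = 1, so Bézout bound = 1.
Scan x ∈ F_5. For each x, list the y ∈ F_5 with f(x, y) ≡ 0 and those with g(x, y) ≡ 0 (mod 5); the common zeros in that column are the intersection.
  x = 0: f ≡ 0 at y ∈ ∅; g ≡ 0 at y ∈ {2}; common: ∅.
  x = 1: f ≡ 0 at y ∈ ∅; g ≡ 0 at y ∈ {0}; common: ∅.
  x = 2: f ≡ 0 at y ∈ ∅; g ≡ 0 at y ∈ {3}; common: ∅.
  x = 3: f ≡ 0 at y ∈ ∅; g ≡ 0 at y ∈ {1}; common: ∅.
  x = 4: f ≡ 0 at y ∈ {0, 1, 2, 3, 4}; g ≡ 0 at y ∈ {4}; common: {4}.
Collecting: common zeros = {(4, 4)}, so the count is 1.
Comparison with the Bézout bound: 1 ≤ 1 = deg(f)·deg(g), as expected for curves with no common component (the bound is attained).


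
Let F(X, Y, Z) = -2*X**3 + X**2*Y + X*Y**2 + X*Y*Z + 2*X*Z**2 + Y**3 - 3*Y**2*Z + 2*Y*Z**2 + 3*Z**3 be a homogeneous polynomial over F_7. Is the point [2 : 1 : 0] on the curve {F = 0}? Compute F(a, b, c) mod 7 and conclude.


F(2,1,0) ≡ 5 (mod 7); P is NOT on the curve.

Evaluate F(2, 1, 0) term-by-term (mod 7).
  -2*X**3 ↦ -2·8·1·1 = -16
  X**2*Y ↦ 1·4·1·1 = 4
  X*Y**2 ↦ 1·2·1·1 = 2
  X*Y*Z ↦ 1·2·1·0 = 0
  2*X*Z**2 ↦ 2·2·1·0 = 0
  Y**3 ↦ 1·1·1·1 = 1
  -3*Y**2*Z ↦ -3·1·1·0 = 0
  2*Y*Z**2 ↦ 2·1·1·0 = 0
  3*Z**3 ↦ 3·1·1·0 = 0
Sum: F(2, 1, 0) = (-16) + (4) + (2) + (0) + (0) + (1) + (0) + (0) + (0) = -9.
Reducing mod 7: -9 ≡ 5 (mod 7).
Since F(a, b, c) ≡ 5 ≠ 0 (mod 7), P does NOT lie on the curve.


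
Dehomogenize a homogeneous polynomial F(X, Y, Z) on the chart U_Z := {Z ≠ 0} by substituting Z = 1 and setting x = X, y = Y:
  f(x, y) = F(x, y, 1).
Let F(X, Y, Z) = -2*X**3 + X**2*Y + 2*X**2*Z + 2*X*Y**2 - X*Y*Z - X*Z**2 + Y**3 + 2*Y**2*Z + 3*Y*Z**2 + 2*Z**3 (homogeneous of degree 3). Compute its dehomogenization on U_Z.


f(x, y) = -2*x**3 + x**2*y + 2*x**2 + 2*x*y**2 - x*y - x + y**3 + 2*y**2 + 3*y + 2

On U_Z we set Z = 1. Each monomial c·X^i·Y^j·Z^k in F becomes c·x^i·y^j·1^k = c·x^i·y^j.
Substituting Z = 1: F(X, Y, 1) = -2*x**3 + x**2*y + 2*x**2 + 2*x*y**2 - x*y - x + y**3 + 2*y**2 + 3*y + 2.
Note: deg(f) ≤ deg(F) = 3; strict inequality happens when F is divisible by Z (lost terms).
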